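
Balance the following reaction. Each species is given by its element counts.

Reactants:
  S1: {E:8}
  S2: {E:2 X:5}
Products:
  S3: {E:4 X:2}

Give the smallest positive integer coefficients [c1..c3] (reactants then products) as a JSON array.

E: 2·8+2·2 = 20 | 5·4 = 20
X: 2·0+2·5 = 10 | 5·2 = 10
gcd(2,2,5) = 1

Coefficients: [2, 2, 5]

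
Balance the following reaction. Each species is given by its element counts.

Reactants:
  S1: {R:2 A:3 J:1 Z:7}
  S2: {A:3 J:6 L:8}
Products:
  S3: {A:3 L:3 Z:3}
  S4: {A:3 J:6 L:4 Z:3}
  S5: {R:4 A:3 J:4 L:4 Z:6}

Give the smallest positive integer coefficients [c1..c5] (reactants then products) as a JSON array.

Coefficients: [6, 5, 4, 4, 3]

R: 6·2+5·0 = 12 | 4·0+4·0+3·4 = 12
A: 6·3+5·3 = 33 | 4·3+4·3+3·3 = 33
J: 6·1+5·6 = 36 | 4·0+4·6+3·4 = 36
L: 6·0+5·8 = 40 | 4·3+4·4+3·4 = 40
Z: 6·7+5·0 = 42 | 4·3+4·3+3·6 = 42
gcd(6,5,4,4,3) = 1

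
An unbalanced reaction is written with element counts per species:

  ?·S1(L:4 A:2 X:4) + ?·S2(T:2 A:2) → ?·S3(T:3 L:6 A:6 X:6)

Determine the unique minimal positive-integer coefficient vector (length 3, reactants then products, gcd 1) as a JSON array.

T: 3·0+3·2 = 6 | 2·3 = 6
L: 3·4+3·0 = 12 | 2·6 = 12
A: 3·2+3·2 = 12 | 2·6 = 12
X: 3·4+3·0 = 12 | 2·6 = 12
gcd(3,3,2) = 1

Coefficients: [3, 3, 2]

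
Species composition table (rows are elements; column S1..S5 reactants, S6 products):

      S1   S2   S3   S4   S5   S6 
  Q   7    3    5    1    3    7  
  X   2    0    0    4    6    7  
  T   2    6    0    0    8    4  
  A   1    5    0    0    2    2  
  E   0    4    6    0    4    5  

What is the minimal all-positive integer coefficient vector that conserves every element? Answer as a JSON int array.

Q: 1·7+1·3+2·5+5·1+1·3 = 28 | 4·7 = 28
X: 1·2+1·0+2·0+5·4+1·6 = 28 | 4·7 = 28
T: 1·2+1·6+2·0+5·0+1·8 = 16 | 4·4 = 16
A: 1·1+1·5+2·0+5·0+1·2 = 8 | 4·2 = 8
E: 1·0+1·4+2·6+5·0+1·4 = 20 | 4·5 = 20
gcd(1,1,2,5,1,4) = 1

Coefficients: [1, 1, 2, 5, 1, 4]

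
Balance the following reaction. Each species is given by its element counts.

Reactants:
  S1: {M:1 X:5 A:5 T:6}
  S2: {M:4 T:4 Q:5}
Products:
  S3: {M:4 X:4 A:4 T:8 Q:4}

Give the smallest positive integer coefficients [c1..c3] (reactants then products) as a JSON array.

Coefficients: [4, 4, 5]

M: 4·1+4·4 = 20 | 5·4 = 20
X: 4·5+4·0 = 20 | 5·4 = 20
A: 4·5+4·0 = 20 | 5·4 = 20
T: 4·6+4·4 = 40 | 5·8 = 40
Q: 4·0+4·5 = 20 | 5·4 = 20
gcd(4,4,5) = 1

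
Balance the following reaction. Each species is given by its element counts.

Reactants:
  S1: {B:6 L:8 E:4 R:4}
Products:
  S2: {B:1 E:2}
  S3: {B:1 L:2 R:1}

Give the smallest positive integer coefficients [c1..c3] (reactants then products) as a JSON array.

B: 1·6 = 6 | 2·1+4·1 = 6
L: 1·8 = 8 | 2·0+4·2 = 8
E: 1·4 = 4 | 2·2+4·0 = 4
R: 1·4 = 4 | 2·0+4·1 = 4
gcd(1,2,4) = 1

Coefficients: [1, 2, 4]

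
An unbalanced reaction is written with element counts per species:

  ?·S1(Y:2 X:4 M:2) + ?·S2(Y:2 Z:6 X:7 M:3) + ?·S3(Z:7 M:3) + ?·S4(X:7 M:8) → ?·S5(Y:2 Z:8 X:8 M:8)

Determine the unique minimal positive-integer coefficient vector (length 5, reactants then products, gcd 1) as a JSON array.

Y: 3·2+2·2+4·0+2·0 = 10 | 5·2 = 10
Z: 3·0+2·6+4·7+2·0 = 40 | 5·8 = 40
X: 3·4+2·7+4·0+2·7 = 40 | 5·8 = 40
M: 3·2+2·3+4·3+2·8 = 40 | 5·8 = 40
gcd(3,2,4,2,5) = 1

Coefficients: [3, 2, 4, 2, 5]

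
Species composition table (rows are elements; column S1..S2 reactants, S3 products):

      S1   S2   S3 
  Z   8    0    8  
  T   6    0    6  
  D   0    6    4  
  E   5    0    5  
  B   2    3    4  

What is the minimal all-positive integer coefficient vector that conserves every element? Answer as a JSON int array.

Coefficients: [3, 2, 3]

Z: 3·8+2·0 = 24 | 3·8 = 24
T: 3·6+2·0 = 18 | 3·6 = 18
D: 3·0+2·6 = 12 | 3·4 = 12
E: 3·5+2·0 = 15 | 3·5 = 15
B: 3·2+2·3 = 12 | 3·4 = 12
gcd(3,2,3) = 1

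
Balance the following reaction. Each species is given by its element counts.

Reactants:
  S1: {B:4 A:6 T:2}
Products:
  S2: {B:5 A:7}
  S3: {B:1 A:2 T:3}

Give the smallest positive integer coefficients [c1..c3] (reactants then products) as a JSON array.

Coefficients: [3, 2, 2]

B: 3·4 = 12 | 2·5+2·1 = 12
A: 3·6 = 18 | 2·7+2·2 = 18
T: 3·2 = 6 | 2·0+2·3 = 6
gcd(3,2,2) = 1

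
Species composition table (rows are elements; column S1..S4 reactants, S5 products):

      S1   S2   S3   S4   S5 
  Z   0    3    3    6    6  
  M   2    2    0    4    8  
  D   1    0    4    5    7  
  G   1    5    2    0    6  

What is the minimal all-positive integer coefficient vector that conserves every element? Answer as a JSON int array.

Coefficients: [5, 1, 1, 1, 2]

Z: 5·0+1·3+1·3+1·6 = 12 | 2·6 = 12
M: 5·2+1·2+1·0+1·4 = 16 | 2·8 = 16
D: 5·1+1·0+1·4+1·5 = 14 | 2·7 = 14
G: 5·1+1·5+1·2+1·0 = 12 | 2·6 = 12
gcd(5,1,1,1,2) = 1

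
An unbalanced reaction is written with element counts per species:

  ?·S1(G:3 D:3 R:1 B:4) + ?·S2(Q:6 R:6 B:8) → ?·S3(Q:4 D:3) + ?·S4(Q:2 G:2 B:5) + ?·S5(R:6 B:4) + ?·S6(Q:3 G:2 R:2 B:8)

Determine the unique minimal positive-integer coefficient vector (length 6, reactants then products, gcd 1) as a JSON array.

Q: 4·0+5·6 = 30 | 4·4+4·2+5·0+2·3 = 30
G: 4·3+5·0 = 12 | 4·0+4·2+5·0+2·2 = 12
D: 4·3+5·0 = 12 | 4·3+4·0+5·0+2·0 = 12
R: 4·1+5·6 = 34 | 4·0+4·0+5·6+2·2 = 34
B: 4·4+5·8 = 56 | 4·0+4·5+5·4+2·8 = 56
gcd(4,5,4,4,5,2) = 1

Coefficients: [4, 5, 4, 4, 5, 2]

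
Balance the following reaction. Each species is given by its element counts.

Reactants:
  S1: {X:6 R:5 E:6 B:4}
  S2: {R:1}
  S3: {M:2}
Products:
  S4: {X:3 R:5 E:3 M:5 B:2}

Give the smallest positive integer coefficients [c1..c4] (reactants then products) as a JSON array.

X: 1·6+5·0+5·0 = 6 | 2·3 = 6
R: 1·5+5·1+5·0 = 10 | 2·5 = 10
E: 1·6+5·0+5·0 = 6 | 2·3 = 6
M: 1·0+5·0+5·2 = 10 | 2·5 = 10
B: 1·4+5·0+5·0 = 4 | 2·2 = 4
gcd(1,5,5,2) = 1

Coefficients: [1, 5, 5, 2]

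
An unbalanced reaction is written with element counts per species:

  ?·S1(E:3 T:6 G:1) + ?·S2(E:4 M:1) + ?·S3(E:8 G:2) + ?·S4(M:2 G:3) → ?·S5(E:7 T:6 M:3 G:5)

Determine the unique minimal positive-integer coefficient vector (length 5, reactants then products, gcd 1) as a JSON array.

Coefficients: [5, 3, 1, 6, 5]

E: 5·3+3·4+1·8+6·0 = 35 | 5·7 = 35
T: 5·6+3·0+1·0+6·0 = 30 | 5·6 = 30
M: 5·0+3·1+1·0+6·2 = 15 | 5·3 = 15
G: 5·1+3·0+1·2+6·3 = 25 | 5·5 = 25
gcd(5,3,1,6,5) = 1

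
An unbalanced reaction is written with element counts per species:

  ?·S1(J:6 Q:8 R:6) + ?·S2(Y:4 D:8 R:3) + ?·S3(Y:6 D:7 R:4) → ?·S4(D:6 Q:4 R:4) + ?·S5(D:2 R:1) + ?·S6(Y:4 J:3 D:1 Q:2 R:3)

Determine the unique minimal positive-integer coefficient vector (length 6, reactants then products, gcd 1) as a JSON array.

Y: 2·0+1·4+2·6 = 16 | 2·0+3·0+4·4 = 16
J: 2·6+1·0+2·0 = 12 | 2·0+3·0+4·3 = 12
D: 2·0+1·8+2·7 = 22 | 2·6+3·2+4·1 = 22
Q: 2·8+1·0+2·0 = 16 | 2·4+3·0+4·2 = 16
R: 2·6+1·3+2·4 = 23 | 2·4+3·1+4·3 = 23
gcd(2,1,2,2,3,4) = 1

Coefficients: [2, 1, 2, 2, 3, 4]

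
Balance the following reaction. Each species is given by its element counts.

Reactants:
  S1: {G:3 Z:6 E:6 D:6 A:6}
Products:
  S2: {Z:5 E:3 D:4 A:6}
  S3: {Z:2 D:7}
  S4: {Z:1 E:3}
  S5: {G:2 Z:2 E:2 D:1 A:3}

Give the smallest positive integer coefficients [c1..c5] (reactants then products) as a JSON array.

G: 4·3 = 12 | 1·0+2·0+3·0+6·2 = 12
Z: 4·6 = 24 | 1·5+2·2+3·1+6·2 = 24
E: 4·6 = 24 | 1·3+2·0+3·3+6·2 = 24
D: 4·6 = 24 | 1·4+2·7+3·0+6·1 = 24
A: 4·6 = 24 | 1·6+2·0+3·0+6·3 = 24
gcd(4,1,2,3,6) = 1

Coefficients: [4, 1, 2, 3, 6]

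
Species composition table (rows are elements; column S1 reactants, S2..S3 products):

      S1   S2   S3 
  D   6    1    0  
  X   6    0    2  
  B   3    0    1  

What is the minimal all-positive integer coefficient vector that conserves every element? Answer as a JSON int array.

Coefficients: [1, 6, 3]

D: 1·6 = 6 | 6·1+3·0 = 6
X: 1·6 = 6 | 6·0+3·2 = 6
B: 1·3 = 3 | 6·0+3·1 = 3
gcd(1,6,3) = 1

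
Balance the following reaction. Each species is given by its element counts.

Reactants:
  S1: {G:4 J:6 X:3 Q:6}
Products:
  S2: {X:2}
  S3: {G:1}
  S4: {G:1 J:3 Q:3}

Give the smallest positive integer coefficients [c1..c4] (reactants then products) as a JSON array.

Coefficients: [2, 3, 4, 4]

G: 2·4 = 8 | 3·0+4·1+4·1 = 8
J: 2·6 = 12 | 3·0+4·0+4·3 = 12
X: 2·3 = 6 | 3·2+4·0+4·0 = 6
Q: 2·6 = 12 | 3·0+4·0+4·3 = 12
gcd(2,3,4,4) = 1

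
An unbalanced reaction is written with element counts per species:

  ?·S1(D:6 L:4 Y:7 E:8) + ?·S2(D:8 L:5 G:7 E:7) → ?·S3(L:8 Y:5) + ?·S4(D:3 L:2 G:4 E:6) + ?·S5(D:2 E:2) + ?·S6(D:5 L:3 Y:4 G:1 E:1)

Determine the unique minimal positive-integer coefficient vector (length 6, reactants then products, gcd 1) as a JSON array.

D: 3·6+4·8 = 50 | 1·0+6·3+6·2+4·5 = 50
L: 3·4+4·5 = 32 | 1·8+6·2+6·0+4·3 = 32
Y: 3·7+4·0 = 21 | 1·5+6·0+6·0+4·4 = 21
G: 3·0+4·7 = 28 | 1·0+6·4+6·0+4·1 = 28
E: 3·8+4·7 = 52 | 1·0+6·6+6·2+4·1 = 52
gcd(3,4,1,6,6,4) = 1

Coefficients: [3, 4, 1, 6, 6, 4]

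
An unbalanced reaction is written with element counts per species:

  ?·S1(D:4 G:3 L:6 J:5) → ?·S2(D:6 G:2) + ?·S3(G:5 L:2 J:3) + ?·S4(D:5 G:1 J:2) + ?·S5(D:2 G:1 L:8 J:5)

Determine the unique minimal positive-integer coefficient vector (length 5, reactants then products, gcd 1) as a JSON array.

Coefficients: [6, 1, 2, 2, 4]

D: 6·4 = 24 | 1·6+2·0+2·5+4·2 = 24
G: 6·3 = 18 | 1·2+2·5+2·1+4·1 = 18
L: 6·6 = 36 | 1·0+2·2+2·0+4·8 = 36
J: 6·5 = 30 | 1·0+2·3+2·2+4·5 = 30
gcd(6,1,2,2,4) = 1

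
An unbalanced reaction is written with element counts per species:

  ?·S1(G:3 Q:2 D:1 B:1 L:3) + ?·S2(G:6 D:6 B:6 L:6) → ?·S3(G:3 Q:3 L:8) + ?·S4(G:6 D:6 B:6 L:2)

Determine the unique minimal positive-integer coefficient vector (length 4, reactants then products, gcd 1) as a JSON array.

Coefficients: [6, 4, 4, 5]

G: 6·3+4·6 = 42 | 4·3+5·6 = 42
Q: 6·2+4·0 = 12 | 4·3+5·0 = 12
D: 6·1+4·6 = 30 | 4·0+5·6 = 30
B: 6·1+4·6 = 30 | 4·0+5·6 = 30
L: 6·3+4·6 = 42 | 4·8+5·2 = 42
gcd(6,4,4,5) = 1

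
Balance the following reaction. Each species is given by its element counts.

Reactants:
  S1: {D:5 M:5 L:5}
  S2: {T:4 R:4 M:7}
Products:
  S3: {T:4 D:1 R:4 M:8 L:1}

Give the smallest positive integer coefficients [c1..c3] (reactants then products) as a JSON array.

T: 1·0+5·4 = 20 | 5·4 = 20
D: 1·5+5·0 = 5 | 5·1 = 5
R: 1·0+5·4 = 20 | 5·4 = 20
M: 1·5+5·7 = 40 | 5·8 = 40
L: 1·5+5·0 = 5 | 5·1 = 5
gcd(1,5,5) = 1

Coefficients: [1, 5, 5]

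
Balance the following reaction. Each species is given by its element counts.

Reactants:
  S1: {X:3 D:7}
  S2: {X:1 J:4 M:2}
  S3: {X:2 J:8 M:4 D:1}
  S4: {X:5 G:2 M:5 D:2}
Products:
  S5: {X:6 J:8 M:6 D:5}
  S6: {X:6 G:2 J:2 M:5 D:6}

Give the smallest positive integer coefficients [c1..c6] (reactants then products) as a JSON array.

X: 5·3+1·1+4·2+6·5 = 54 | 3·6+6·6 = 54
G: 5·0+1·0+4·0+6·2 = 12 | 3·0+6·2 = 12
J: 5·0+1·4+4·8+6·0 = 36 | 3·8+6·2 = 36
M: 5·0+1·2+4·4+6·5 = 48 | 3·6+6·5 = 48
D: 5·7+1·0+4·1+6·2 = 51 | 3·5+6·6 = 51
gcd(5,1,4,6,3,6) = 1

Coefficients: [5, 1, 4, 6, 3, 6]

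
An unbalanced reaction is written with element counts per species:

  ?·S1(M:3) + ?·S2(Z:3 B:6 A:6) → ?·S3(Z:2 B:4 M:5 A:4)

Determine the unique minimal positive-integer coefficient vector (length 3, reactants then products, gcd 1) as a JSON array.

Z: 5·0+2·3 = 6 | 3·2 = 6
B: 5·0+2·6 = 12 | 3·4 = 12
M: 5·3+2·0 = 15 | 3·5 = 15
A: 5·0+2·6 = 12 | 3·4 = 12
gcd(5,2,3) = 1

Coefficients: [5, 2, 3]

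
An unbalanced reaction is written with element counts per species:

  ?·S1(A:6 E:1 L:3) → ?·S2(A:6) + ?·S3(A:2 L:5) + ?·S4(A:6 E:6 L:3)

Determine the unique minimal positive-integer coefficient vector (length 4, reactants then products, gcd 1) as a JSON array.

A: 6·6 = 36 | 4·6+3·2+1·6 = 36
E: 6·1 = 6 | 4·0+3·0+1·6 = 6
L: 6·3 = 18 | 4·0+3·5+1·3 = 18
gcd(6,4,3,1) = 1

Coefficients: [6, 4, 3, 1]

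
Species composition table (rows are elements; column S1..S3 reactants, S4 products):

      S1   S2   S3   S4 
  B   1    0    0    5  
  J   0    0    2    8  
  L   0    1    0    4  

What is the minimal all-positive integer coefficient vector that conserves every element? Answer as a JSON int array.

Coefficients: [5, 4, 4, 1]

B: 5·1+4·0+4·0 = 5 | 1·5 = 5
J: 5·0+4·0+4·2 = 8 | 1·8 = 8
L: 5·0+4·1+4·0 = 4 | 1·4 = 4
gcd(5,4,4,1) = 1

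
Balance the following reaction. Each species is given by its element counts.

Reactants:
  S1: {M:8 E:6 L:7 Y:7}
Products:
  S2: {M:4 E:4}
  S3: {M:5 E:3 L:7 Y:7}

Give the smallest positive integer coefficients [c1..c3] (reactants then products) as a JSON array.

Coefficients: [4, 3, 4]

M: 4·8 = 32 | 3·4+4·5 = 32
E: 4·6 = 24 | 3·4+4·3 = 24
L: 4·7 = 28 | 3·0+4·7 = 28
Y: 4·7 = 28 | 3·0+4·7 = 28
gcd(4,3,4) = 1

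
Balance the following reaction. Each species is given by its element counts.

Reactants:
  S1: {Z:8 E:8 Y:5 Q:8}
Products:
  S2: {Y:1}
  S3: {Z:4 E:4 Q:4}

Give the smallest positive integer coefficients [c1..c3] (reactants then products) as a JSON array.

Coefficients: [1, 5, 2]

Z: 1·8 = 8 | 5·0+2·4 = 8
E: 1·8 = 8 | 5·0+2·4 = 8
Y: 1·5 = 5 | 5·1+2·0 = 5
Q: 1·8 = 8 | 5·0+2·4 = 8
gcd(1,5,2) = 1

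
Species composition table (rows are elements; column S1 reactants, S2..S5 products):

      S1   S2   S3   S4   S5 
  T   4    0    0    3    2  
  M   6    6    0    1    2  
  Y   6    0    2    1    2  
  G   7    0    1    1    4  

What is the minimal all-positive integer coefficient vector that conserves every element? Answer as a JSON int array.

T: 4·4 = 16 | 2·0+6·0+2·3+5·2 = 16
M: 4·6 = 24 | 2·6+6·0+2·1+5·2 = 24
Y: 4·6 = 24 | 2·0+6·2+2·1+5·2 = 24
G: 4·7 = 28 | 2·0+6·1+2·1+5·4 = 28
gcd(4,2,6,2,5) = 1

Coefficients: [4, 2, 6, 2, 5]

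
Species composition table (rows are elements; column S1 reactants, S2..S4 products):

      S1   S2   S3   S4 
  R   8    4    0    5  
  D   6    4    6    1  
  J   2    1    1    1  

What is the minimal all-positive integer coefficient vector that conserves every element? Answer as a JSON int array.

R: 5·8 = 40 | 5·4+1·0+4·5 = 40
D: 5·6 = 30 | 5·4+1·6+4·1 = 30
J: 5·2 = 10 | 5·1+1·1+4·1 = 10
gcd(5,5,1,4) = 1

Coefficients: [5, 5, 1, 4]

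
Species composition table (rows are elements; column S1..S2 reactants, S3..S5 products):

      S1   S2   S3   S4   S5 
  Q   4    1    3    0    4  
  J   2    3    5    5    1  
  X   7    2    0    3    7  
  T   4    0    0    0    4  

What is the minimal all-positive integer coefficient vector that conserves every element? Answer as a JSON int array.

Q: 6·4+3·1 = 27 | 1·3+2·0+6·4 = 27
J: 6·2+3·3 = 21 | 1·5+2·5+6·1 = 21
X: 6·7+3·2 = 48 | 1·0+2·3+6·7 = 48
T: 6·4+3·0 = 24 | 1·0+2·0+6·4 = 24
gcd(6,3,1,2,6) = 1

Coefficients: [6, 3, 1, 2, 6]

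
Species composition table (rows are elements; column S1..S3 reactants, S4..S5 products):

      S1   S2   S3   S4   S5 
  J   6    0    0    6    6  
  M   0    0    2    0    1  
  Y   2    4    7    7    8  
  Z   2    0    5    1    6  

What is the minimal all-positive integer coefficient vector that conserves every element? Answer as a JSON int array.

J: 5·6+5·0+1·0 = 30 | 3·6+2·6 = 30
M: 5·0+5·0+1·2 = 2 | 3·0+2·1 = 2
Y: 5·2+5·4+1·7 = 37 | 3·7+2·8 = 37
Z: 5·2+5·0+1·5 = 15 | 3·1+2·6 = 15
gcd(5,5,1,3,2) = 1

Coefficients: [5, 5, 1, 3, 2]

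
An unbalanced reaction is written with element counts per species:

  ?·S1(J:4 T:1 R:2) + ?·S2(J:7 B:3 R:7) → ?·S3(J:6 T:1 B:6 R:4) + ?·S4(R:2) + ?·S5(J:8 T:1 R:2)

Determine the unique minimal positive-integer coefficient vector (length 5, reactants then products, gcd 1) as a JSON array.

J: 4·4+2·7 = 30 | 1·6+6·0+3·8 = 30
T: 4·1+2·0 = 4 | 1·1+6·0+3·1 = 4
B: 4·0+2·3 = 6 | 1·6+6·0+3·0 = 6
R: 4·2+2·7 = 22 | 1·4+6·2+3·2 = 22
gcd(4,2,1,6,3) = 1

Coefficients: [4, 2, 1, 6, 3]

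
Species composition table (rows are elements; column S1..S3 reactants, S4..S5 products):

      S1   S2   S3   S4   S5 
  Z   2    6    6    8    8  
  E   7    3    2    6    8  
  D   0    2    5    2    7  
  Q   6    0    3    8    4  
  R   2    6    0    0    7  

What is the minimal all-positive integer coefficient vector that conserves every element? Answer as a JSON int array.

Z: 5·2+3·6+6·6 = 64 | 4·8+4·8 = 64
E: 5·7+3·3+6·2 = 56 | 4·6+4·8 = 56
D: 5·0+3·2+6·5 = 36 | 4·2+4·7 = 36
Q: 5·6+3·0+6·3 = 48 | 4·8+4·4 = 48
R: 5·2+3·6+6·0 = 28 | 4·0+4·7 = 28
gcd(5,3,6,4,4) = 1

Coefficients: [5, 3, 6, 4, 4]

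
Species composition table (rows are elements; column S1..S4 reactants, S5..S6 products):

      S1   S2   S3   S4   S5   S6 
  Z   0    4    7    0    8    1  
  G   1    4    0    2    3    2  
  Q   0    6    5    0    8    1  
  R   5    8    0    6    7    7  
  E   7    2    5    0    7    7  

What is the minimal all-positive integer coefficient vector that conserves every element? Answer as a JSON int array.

Z: 5·0+4·4+4·7+1·0 = 44 | 5·8+4·1 = 44
G: 5·1+4·4+4·0+1·2 = 23 | 5·3+4·2 = 23
Q: 5·0+4·6+4·5+1·0 = 44 | 5·8+4·1 = 44
R: 5·5+4·8+4·0+1·6 = 63 | 5·7+4·7 = 63
E: 5·7+4·2+4·5+1·0 = 63 | 5·7+4·7 = 63
gcd(5,4,4,1,5,4) = 1

Coefficients: [5, 4, 4, 1, 5, 4]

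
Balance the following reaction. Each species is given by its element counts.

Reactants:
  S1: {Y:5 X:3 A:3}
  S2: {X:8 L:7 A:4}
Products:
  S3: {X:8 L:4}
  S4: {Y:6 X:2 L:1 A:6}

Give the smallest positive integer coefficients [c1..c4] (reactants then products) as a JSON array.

Coefficients: [6, 3, 4, 5]

Y: 6·5+3·0 = 30 | 4·0+5·6 = 30
X: 6·3+3·8 = 42 | 4·8+5·2 = 42
L: 6·0+3·7 = 21 | 4·4+5·1 = 21
A: 6·3+3·4 = 30 | 4·0+5·6 = 30
gcd(6,3,4,5) = 1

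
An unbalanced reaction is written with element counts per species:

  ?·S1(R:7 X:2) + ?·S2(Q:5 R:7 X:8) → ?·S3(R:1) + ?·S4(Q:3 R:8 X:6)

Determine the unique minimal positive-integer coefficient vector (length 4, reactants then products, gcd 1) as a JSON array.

Q: 3·0+3·5 = 15 | 2·0+5·3 = 15
R: 3·7+3·7 = 42 | 2·1+5·8 = 42
X: 3·2+3·8 = 30 | 2·0+5·6 = 30
gcd(3,3,2,5) = 1

Coefficients: [3, 3, 2, 5]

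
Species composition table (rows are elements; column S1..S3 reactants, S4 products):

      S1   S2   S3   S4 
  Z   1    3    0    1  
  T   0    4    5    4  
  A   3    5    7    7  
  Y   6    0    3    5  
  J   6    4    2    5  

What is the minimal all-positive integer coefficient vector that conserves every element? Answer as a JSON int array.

Coefficients: [3, 1, 4, 6]

Z: 3·1+1·3+4·0 = 6 | 6·1 = 6
T: 3·0+1·4+4·5 = 24 | 6·4 = 24
A: 3·3+1·5+4·7 = 42 | 6·7 = 42
Y: 3·6+1·0+4·3 = 30 | 6·5 = 30
J: 3·6+1·4+4·2 = 30 | 6·5 = 30
gcd(3,1,4,6) = 1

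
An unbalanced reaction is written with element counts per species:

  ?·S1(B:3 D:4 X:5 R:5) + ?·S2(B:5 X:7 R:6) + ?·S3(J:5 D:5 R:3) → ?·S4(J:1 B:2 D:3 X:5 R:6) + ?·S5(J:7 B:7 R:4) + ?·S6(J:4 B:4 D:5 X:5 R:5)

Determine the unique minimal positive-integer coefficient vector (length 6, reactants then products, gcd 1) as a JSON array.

J: 2·0+5·0+5·5 = 25 | 6·1+1·7+3·4 = 25
B: 2·3+5·5+5·0 = 31 | 6·2+1·7+3·4 = 31
D: 2·4+5·0+5·5 = 33 | 6·3+1·0+3·5 = 33
X: 2·5+5·7+5·0 = 45 | 6·5+1·0+3·5 = 45
R: 2·5+5·6+5·3 = 55 | 6·6+1·4+3·5 = 55
gcd(2,5,5,6,1,3) = 1

Coefficients: [2, 5, 5, 6, 1, 3]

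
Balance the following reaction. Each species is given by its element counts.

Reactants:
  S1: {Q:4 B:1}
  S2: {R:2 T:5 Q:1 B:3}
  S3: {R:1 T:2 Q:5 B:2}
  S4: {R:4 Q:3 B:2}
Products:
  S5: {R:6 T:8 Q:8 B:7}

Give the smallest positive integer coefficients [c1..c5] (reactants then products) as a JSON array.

R: 1·0+4·2+2·1+2·4 = 18 | 3·6 = 18
T: 1·0+4·5+2·2+2·0 = 24 | 3·8 = 24
Q: 1·4+4·1+2·5+2·3 = 24 | 3·8 = 24
B: 1·1+4·3+2·2+2·2 = 21 | 3·7 = 21
gcd(1,4,2,2,3) = 1

Coefficients: [1, 4, 2, 2, 3]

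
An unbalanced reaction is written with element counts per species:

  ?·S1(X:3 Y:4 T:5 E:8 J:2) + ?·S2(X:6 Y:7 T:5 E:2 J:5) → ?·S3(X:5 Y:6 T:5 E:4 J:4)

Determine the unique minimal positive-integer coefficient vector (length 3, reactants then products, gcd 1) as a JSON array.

Coefficients: [1, 2, 3]

X: 1·3+2·6 = 15 | 3·5 = 15
Y: 1·4+2·7 = 18 | 3·6 = 18
T: 1·5+2·5 = 15 | 3·5 = 15
E: 1·8+2·2 = 12 | 3·4 = 12
J: 1·2+2·5 = 12 | 3·4 = 12
gcd(1,2,3) = 1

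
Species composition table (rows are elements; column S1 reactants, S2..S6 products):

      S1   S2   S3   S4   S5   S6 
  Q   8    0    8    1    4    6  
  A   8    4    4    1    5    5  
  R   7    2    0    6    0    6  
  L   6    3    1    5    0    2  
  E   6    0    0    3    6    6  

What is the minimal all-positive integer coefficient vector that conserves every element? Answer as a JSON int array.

Coefficients: [6, 3, 3, 4, 2, 2]

Q: 6·8 = 48 | 3·0+3·8+4·1+2·4+2·6 = 48
A: 6·8 = 48 | 3·4+3·4+4·1+2·5+2·5 = 48
R: 6·7 = 42 | 3·2+3·0+4·6+2·0+2·6 = 42
L: 6·6 = 36 | 3·3+3·1+4·5+2·0+2·2 = 36
E: 6·6 = 36 | 3·0+3·0+4·3+2·6+2·6 = 36
gcd(6,3,3,4,2,2) = 1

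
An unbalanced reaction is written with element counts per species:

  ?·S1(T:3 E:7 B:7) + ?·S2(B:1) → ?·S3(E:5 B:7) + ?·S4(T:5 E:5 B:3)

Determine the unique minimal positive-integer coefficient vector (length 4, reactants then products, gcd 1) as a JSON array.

Coefficients: [5, 2, 4, 3]

T: 5·3+2·0 = 15 | 4·0+3·5 = 15
E: 5·7+2·0 = 35 | 4·5+3·5 = 35
B: 5·7+2·1 = 37 | 4·7+3·3 = 37
gcd(5,2,4,3) = 1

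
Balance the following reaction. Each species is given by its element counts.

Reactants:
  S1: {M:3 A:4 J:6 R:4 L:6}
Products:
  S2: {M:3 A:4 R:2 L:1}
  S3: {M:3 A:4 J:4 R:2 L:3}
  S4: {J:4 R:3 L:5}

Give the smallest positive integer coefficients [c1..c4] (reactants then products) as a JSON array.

M: 6·3 = 18 | 1·3+5·3+4·0 = 18
A: 6·4 = 24 | 1·4+5·4+4·0 = 24
J: 6·6 = 36 | 1·0+5·4+4·4 = 36
R: 6·4 = 24 | 1·2+5·2+4·3 = 24
L: 6·6 = 36 | 1·1+5·3+4·5 = 36
gcd(6,1,5,4) = 1

Coefficients: [6, 1, 5, 4]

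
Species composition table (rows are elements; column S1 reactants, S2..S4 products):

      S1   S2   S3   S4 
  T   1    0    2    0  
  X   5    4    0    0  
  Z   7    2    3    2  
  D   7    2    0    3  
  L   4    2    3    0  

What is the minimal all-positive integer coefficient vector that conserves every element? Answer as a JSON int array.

Coefficients: [4, 5, 2, 6]

T: 4·1 = 4 | 5·0+2·2+6·0 = 4
X: 4·5 = 20 | 5·4+2·0+6·0 = 20
Z: 4·7 = 28 | 5·2+2·3+6·2 = 28
D: 4·7 = 28 | 5·2+2·0+6·3 = 28
L: 4·4 = 16 | 5·2+2·3+6·0 = 16
gcd(4,5,2,6) = 1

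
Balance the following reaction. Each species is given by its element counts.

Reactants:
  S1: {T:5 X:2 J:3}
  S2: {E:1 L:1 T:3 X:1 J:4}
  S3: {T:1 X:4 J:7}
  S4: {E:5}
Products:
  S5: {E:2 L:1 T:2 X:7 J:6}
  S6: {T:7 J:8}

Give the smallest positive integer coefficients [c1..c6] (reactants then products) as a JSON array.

E: 5·0+5·1+5·0+1·5 = 10 | 5·2+5·0 = 10
L: 5·0+5·1+5·0+1·0 = 5 | 5·1+5·0 = 5
T: 5·5+5·3+5·1+1·0 = 45 | 5·2+5·7 = 45
X: 5·2+5·1+5·4+1·0 = 35 | 5·7+5·0 = 35
J: 5·3+5·4+5·7+1·0 = 70 | 5·6+5·8 = 70
gcd(5,5,5,1,5,5) = 1

Coefficients: [5, 5, 5, 1, 5, 5]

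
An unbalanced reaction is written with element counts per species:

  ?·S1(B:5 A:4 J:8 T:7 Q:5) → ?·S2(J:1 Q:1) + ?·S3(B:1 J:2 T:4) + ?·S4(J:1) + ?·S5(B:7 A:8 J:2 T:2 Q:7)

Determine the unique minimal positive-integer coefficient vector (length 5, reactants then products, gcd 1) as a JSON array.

B: 2·5 = 10 | 3·0+3·1+5·0+1·7 = 10
A: 2·4 = 8 | 3·0+3·0+5·0+1·8 = 8
J: 2·8 = 16 | 3·1+3·2+5·1+1·2 = 16
T: 2·7 = 14 | 3·0+3·4+5·0+1·2 = 14
Q: 2·5 = 10 | 3·1+3·0+5·0+1·7 = 10
gcd(2,3,3,5,1) = 1

Coefficients: [2, 3, 3, 5, 1]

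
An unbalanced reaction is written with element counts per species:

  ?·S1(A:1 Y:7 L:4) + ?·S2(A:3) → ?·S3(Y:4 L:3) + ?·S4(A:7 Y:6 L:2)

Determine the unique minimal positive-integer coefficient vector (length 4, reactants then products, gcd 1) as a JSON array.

Coefficients: [6, 5, 6, 3]

A: 6·1+5·3 = 21 | 6·0+3·7 = 21
Y: 6·7+5·0 = 42 | 6·4+3·6 = 42
L: 6·4+5·0 = 24 | 6·3+3·2 = 24
gcd(6,5,6,3) = 1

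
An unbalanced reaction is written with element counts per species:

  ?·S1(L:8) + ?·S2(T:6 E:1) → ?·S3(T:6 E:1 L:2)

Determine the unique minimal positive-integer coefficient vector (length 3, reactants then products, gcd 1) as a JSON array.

T: 1·0+4·6 = 24 | 4·6 = 24
E: 1·0+4·1 = 4 | 4·1 = 4
L: 1·8+4·0 = 8 | 4·2 = 8
gcd(1,4,4) = 1

Coefficients: [1, 4, 4]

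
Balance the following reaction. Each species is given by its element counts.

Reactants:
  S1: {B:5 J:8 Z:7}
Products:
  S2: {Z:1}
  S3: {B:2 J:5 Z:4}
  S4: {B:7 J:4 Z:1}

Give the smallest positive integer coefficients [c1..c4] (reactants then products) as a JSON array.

Coefficients: [3, 4, 4, 1]

B: 3·5 = 15 | 4·0+4·2+1·7 = 15
J: 3·8 = 24 | 4·0+4·5+1·4 = 24
Z: 3·7 = 21 | 4·1+4·4+1·1 = 21
gcd(3,4,4,1) = 1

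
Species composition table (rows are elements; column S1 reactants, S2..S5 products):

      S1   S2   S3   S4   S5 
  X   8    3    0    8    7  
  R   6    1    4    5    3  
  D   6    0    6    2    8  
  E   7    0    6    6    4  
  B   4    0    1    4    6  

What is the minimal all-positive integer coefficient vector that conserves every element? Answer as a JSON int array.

Coefficients: [4, 3, 2, 2, 1]

X: 4·8 = 32 | 3·3+2·0+2·8+1·7 = 32
R: 4·6 = 24 | 3·1+2·4+2·5+1·3 = 24
D: 4·6 = 24 | 3·0+2·6+2·2+1·8 = 24
E: 4·7 = 28 | 3·0+2·6+2·6+1·4 = 28
B: 4·4 = 16 | 3·0+2·1+2·4+1·6 = 16
gcd(4,3,2,2,1) = 1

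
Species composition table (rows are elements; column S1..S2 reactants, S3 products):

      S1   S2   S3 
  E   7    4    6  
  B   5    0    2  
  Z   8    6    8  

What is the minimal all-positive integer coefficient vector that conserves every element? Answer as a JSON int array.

Coefficients: [2, 4, 5]

E: 2·7+4·4 = 30 | 5·6 = 30
B: 2·5+4·0 = 10 | 5·2 = 10
Z: 2·8+4·6 = 40 | 5·8 = 40
gcd(2,4,5) = 1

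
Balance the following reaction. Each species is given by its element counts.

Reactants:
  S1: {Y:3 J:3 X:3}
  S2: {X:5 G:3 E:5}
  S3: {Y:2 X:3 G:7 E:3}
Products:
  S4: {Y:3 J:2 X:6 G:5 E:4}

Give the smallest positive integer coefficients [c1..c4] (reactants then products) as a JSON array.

Y: 4·3+3·0+3·2 = 18 | 6·3 = 18
J: 4·3+3·0+3·0 = 12 | 6·2 = 12
X: 4·3+3·5+3·3 = 36 | 6·6 = 36
G: 4·0+3·3+3·7 = 30 | 6·5 = 30
E: 4·0+3·5+3·3 = 24 | 6·4 = 24
gcd(4,3,3,6) = 1

Coefficients: [4, 3, 3, 6]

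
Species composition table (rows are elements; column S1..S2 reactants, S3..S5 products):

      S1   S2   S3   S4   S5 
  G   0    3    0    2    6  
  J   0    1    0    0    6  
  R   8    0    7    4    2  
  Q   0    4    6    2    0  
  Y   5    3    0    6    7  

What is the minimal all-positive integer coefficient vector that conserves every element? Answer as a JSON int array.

Coefficients: [5, 6, 2, 6, 1]

G: 5·0+6·3 = 18 | 2·0+6·2+1·6 = 18
J: 5·0+6·1 = 6 | 2·0+6·0+1·6 = 6
R: 5·8+6·0 = 40 | 2·7+6·4+1·2 = 40
Q: 5·0+6·4 = 24 | 2·6+6·2+1·0 = 24
Y: 5·5+6·3 = 43 | 2·0+6·6+1·7 = 43
gcd(5,6,2,6,1) = 1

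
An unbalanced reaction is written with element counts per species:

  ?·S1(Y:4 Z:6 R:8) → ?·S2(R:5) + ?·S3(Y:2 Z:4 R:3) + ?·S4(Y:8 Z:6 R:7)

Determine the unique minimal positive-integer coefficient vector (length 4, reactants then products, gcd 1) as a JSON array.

Y: 5·4 = 20 | 3·0+6·2+1·8 = 20
Z: 5·6 = 30 | 3·0+6·4+1·6 = 30
R: 5·8 = 40 | 3·5+6·3+1·7 = 40
gcd(5,3,6,1) = 1

Coefficients: [5, 3, 6, 1]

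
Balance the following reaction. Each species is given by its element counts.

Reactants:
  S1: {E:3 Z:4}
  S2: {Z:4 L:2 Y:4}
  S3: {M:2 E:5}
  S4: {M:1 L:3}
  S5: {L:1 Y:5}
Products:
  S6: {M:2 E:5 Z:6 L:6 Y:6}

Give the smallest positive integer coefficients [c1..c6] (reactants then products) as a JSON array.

Coefficients: [5, 1, 1, 6, 4, 4]

M: 5·0+1·0+1·2+6·1+4·0 = 8 | 4·2 = 8
E: 5·3+1·0+1·5+6·0+4·0 = 20 | 4·5 = 20
Z: 5·4+1·4+1·0+6·0+4·0 = 24 | 4·6 = 24
L: 5·0+1·2+1·0+6·3+4·1 = 24 | 4·6 = 24
Y: 5·0+1·4+1·0+6·0+4·5 = 24 | 4·6 = 24
gcd(5,1,1,6,4,4) = 1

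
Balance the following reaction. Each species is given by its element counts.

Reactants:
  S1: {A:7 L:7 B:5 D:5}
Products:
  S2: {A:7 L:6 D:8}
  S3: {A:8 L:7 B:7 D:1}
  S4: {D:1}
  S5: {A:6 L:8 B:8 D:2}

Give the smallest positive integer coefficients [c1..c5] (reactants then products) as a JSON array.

A: 3·7 = 21 | 1·7+1·8+4·0+1·6 = 21
L: 3·7 = 21 | 1·6+1·7+4·0+1·8 = 21
B: 3·5 = 15 | 1·0+1·7+4·0+1·8 = 15
D: 3·5 = 15 | 1·8+1·1+4·1+1·2 = 15
gcd(3,1,1,4,1) = 1

Coefficients: [3, 1, 1, 4, 1]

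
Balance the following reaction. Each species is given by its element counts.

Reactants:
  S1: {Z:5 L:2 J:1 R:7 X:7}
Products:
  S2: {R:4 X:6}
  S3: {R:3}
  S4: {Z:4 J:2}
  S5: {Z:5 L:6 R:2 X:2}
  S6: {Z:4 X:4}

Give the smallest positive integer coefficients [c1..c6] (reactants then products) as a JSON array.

Coefficients: [6, 5, 6, 3, 2, 2]

Z: 6·5 = 30 | 5·0+6·0+3·4+2·5+2·4 = 30
L: 6·2 = 12 | 5·0+6·0+3·0+2·6+2·0 = 12
J: 6·1 = 6 | 5·0+6·0+3·2+2·0+2·0 = 6
R: 6·7 = 42 | 5·4+6·3+3·0+2·2+2·0 = 42
X: 6·7 = 42 | 5·6+6·0+3·0+2·2+2·4 = 42
gcd(6,5,6,3,2,2) = 1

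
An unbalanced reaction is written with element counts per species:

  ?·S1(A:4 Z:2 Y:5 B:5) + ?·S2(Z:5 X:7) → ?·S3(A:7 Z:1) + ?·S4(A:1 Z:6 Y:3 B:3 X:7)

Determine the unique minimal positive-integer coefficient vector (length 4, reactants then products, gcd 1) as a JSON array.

Coefficients: [3, 5, 1, 5]

A: 3·4+5·0 = 12 | 1·7+5·1 = 12
Z: 3·2+5·5 = 31 | 1·1+5·6 = 31
Y: 3·5+5·0 = 15 | 1·0+5·3 = 15
B: 3·5+5·0 = 15 | 1·0+5·3 = 15
X: 3·0+5·7 = 35 | 1·0+5·7 = 35
gcd(3,5,1,5) = 1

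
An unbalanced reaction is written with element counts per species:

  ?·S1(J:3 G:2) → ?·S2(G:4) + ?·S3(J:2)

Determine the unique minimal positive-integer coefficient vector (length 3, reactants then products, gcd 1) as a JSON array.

J: 2·3 = 6 | 1·0+3·2 = 6
G: 2·2 = 4 | 1·4+3·0 = 4
gcd(2,1,3) = 1

Coefficients: [2, 1, 3]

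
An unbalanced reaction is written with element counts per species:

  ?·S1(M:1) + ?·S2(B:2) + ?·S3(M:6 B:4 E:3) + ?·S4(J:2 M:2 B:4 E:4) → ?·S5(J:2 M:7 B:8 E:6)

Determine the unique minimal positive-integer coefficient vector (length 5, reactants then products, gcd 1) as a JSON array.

Coefficients: [3, 2, 2, 3, 3]

J: 3·0+2·0+2·0+3·2 = 6 | 3·2 = 6
M: 3·1+2·0+2·6+3·2 = 21 | 3·7 = 21
B: 3·0+2·2+2·4+3·4 = 24 | 3·8 = 24
E: 3·0+2·0+2·3+3·4 = 18 | 3·6 = 18
gcd(3,2,2,3,3) = 1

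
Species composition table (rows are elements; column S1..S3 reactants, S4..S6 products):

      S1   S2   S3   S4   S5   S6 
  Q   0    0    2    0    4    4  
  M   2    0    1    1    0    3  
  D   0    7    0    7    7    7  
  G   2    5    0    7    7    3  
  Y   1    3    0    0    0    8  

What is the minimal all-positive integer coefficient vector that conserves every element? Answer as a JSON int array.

Coefficients: [1, 5, 6, 2, 1, 2]

Q: 1·0+5·0+6·2 = 12 | 2·0+1·4+2·4 = 12
M: 1·2+5·0+6·1 = 8 | 2·1+1·0+2·3 = 8
D: 1·0+5·7+6·0 = 35 | 2·7+1·7+2·7 = 35
G: 1·2+5·5+6·0 = 27 | 2·7+1·7+2·3 = 27
Y: 1·1+5·3+6·0 = 16 | 2·0+1·0+2·8 = 16
gcd(1,5,6,2,1,2) = 1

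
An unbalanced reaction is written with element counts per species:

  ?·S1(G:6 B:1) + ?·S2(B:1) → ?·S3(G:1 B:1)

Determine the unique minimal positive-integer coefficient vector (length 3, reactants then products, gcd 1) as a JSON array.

Coefficients: [1, 5, 6]

G: 1·6+5·0 = 6 | 6·1 = 6
B: 1·1+5·1 = 6 | 6·1 = 6
gcd(1,5,6) = 1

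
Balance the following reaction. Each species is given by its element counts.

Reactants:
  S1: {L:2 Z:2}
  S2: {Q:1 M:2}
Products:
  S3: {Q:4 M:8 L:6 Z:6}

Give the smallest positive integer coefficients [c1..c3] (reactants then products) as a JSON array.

Coefficients: [3, 4, 1]

Q: 3·0+4·1 = 4 | 1·4 = 4
M: 3·0+4·2 = 8 | 1·8 = 8
L: 3·2+4·0 = 6 | 1·6 = 6
Z: 3·2+4·0 = 6 | 1·6 = 6
gcd(3,4,1) = 1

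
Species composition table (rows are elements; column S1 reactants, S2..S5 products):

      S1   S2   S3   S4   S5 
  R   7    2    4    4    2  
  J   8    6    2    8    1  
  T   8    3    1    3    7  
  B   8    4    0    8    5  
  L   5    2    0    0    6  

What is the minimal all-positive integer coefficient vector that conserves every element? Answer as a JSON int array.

Coefficients: [6, 3, 5, 2, 4]

R: 6·7 = 42 | 3·2+5·4+2·4+4·2 = 42
J: 6·8 = 48 | 3·6+5·2+2·8+4·1 = 48
T: 6·8 = 48 | 3·3+5·1+2·3+4·7 = 48
B: 6·8 = 48 | 3·4+5·0+2·8+4·5 = 48
L: 6·5 = 30 | 3·2+5·0+2·0+4·6 = 30
gcd(6,3,5,2,4) = 1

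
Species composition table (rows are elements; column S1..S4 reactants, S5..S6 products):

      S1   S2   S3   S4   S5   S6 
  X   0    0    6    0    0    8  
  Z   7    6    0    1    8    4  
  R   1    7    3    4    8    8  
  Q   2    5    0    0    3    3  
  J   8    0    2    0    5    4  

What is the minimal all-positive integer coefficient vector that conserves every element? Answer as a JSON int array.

X: 3·0+3·0+4·6+5·0 = 24 | 4·0+3·8 = 24
Z: 3·7+3·6+4·0+5·1 = 44 | 4·8+3·4 = 44
R: 3·1+3·7+4·3+5·4 = 56 | 4·8+3·8 = 56
Q: 3·2+3·5+4·0+5·0 = 21 | 4·3+3·3 = 21
J: 3·8+3·0+4·2+5·0 = 32 | 4·5+3·4 = 32
gcd(3,3,4,5,4,3) = 1

Coefficients: [3, 3, 4, 5, 4, 3]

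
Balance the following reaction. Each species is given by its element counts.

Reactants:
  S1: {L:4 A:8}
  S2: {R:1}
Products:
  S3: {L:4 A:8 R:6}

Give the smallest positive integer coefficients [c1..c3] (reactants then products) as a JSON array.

L: 1·4+6·0 = 4 | 1·4 = 4
A: 1·8+6·0 = 8 | 1·8 = 8
R: 1·0+6·1 = 6 | 1·6 = 6
gcd(1,6,1) = 1

Coefficients: [1, 6, 1]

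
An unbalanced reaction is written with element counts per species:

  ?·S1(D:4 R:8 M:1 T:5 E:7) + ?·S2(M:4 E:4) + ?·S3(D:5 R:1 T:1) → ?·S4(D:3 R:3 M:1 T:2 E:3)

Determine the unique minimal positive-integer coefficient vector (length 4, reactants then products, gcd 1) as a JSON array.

Coefficients: [2, 1, 2, 6]

D: 2·4+1·0+2·5 = 18 | 6·3 = 18
R: 2·8+1·0+2·1 = 18 | 6·3 = 18
M: 2·1+1·4+2·0 = 6 | 6·1 = 6
T: 2·5+1·0+2·1 = 12 | 6·2 = 12
E: 2·7+1·4+2·0 = 18 | 6·3 = 18
gcd(2,1,2,6) = 1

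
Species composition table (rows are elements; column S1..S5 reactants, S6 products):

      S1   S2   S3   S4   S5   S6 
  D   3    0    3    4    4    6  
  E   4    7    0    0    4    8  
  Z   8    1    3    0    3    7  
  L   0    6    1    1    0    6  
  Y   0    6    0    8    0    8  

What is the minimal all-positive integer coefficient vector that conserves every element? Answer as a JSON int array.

Coefficients: [2, 4, 4, 2, 1, 5]

D: 2·3+4·0+4·3+2·4+1·4 = 30 | 5·6 = 30
E: 2·4+4·7+4·0+2·0+1·4 = 40 | 5·8 = 40
Z: 2·8+4·1+4·3+2·0+1·3 = 35 | 5·7 = 35
L: 2·0+4·6+4·1+2·1+1·0 = 30 | 5·6 = 30
Y: 2·0+4·6+4·0+2·8+1·0 = 40 | 5·8 = 40
gcd(2,4,4,2,1,5) = 1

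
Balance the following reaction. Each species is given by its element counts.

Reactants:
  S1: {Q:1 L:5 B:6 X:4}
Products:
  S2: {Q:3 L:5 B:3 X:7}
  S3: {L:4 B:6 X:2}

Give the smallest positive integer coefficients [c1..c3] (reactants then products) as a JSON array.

Q: 6·1 = 6 | 2·3+5·0 = 6
L: 6·5 = 30 | 2·5+5·4 = 30
B: 6·6 = 36 | 2·3+5·6 = 36
X: 6·4 = 24 | 2·7+5·2 = 24
gcd(6,2,5) = 1

Coefficients: [6, 2, 5]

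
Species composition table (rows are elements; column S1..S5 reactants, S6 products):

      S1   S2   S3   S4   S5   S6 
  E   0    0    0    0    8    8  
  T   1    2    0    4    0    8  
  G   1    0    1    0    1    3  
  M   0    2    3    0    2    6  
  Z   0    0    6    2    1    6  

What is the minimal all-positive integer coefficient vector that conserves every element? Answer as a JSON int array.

E: 6·0+5·0+2·0+4·0+4·8 = 32 | 4·8 = 32
T: 6·1+5·2+2·0+4·4+4·0 = 32 | 4·8 = 32
G: 6·1+5·0+2·1+4·0+4·1 = 12 | 4·3 = 12
M: 6·0+5·2+2·3+4·0+4·2 = 24 | 4·6 = 24
Z: 6·0+5·0+2·6+4·2+4·1 = 24 | 4·6 = 24
gcd(6,5,2,4,4,4) = 1

Coefficients: [6, 5, 2, 4, 4, 4]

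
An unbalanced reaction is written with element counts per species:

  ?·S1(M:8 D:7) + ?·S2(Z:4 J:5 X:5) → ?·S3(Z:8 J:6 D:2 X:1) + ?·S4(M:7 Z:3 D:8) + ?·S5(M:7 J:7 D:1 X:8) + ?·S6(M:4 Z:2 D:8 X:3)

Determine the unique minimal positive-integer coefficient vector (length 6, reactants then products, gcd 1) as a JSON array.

Coefficients: [4, 4, 1, 2, 2, 1]

M: 4·8+4·0 = 32 | 1·0+2·7+2·7+1·4 = 32
Z: 4·0+4·4 = 16 | 1·8+2·3+2·0+1·2 = 16
J: 4·0+4·5 = 20 | 1·6+2·0+2·7+1·0 = 20
D: 4·7+4·0 = 28 | 1·2+2·8+2·1+1·8 = 28
X: 4·0+4·5 = 20 | 1·1+2·0+2·8+1·3 = 20
gcd(4,4,1,2,2,1) = 1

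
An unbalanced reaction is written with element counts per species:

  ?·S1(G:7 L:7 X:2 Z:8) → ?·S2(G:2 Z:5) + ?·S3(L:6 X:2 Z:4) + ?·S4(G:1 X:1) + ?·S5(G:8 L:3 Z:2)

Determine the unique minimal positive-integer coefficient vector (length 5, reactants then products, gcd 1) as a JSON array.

Coefficients: [6, 4, 5, 2, 4]

G: 6·7 = 42 | 4·2+5·0+2·1+4·8 = 42
L: 6·7 = 42 | 4·0+5·6+2·0+4·3 = 42
X: 6·2 = 12 | 4·0+5·2+2·1+4·0 = 12
Z: 6·8 = 48 | 4·5+5·4+2·0+4·2 = 48
gcd(6,4,5,2,4) = 1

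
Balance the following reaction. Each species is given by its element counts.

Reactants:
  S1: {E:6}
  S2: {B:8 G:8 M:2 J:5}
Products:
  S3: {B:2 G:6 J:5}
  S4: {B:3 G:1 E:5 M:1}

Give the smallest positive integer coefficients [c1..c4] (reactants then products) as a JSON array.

Coefficients: [5, 3, 3, 6]

B: 5·0+3·8 = 24 | 3·2+6·3 = 24
G: 5·0+3·8 = 24 | 3·6+6·1 = 24
E: 5·6+3·0 = 30 | 3·0+6·5 = 30
M: 5·0+3·2 = 6 | 3·0+6·1 = 6
J: 5·0+3·5 = 15 | 3·5+6·0 = 15
gcd(5,3,3,6) = 1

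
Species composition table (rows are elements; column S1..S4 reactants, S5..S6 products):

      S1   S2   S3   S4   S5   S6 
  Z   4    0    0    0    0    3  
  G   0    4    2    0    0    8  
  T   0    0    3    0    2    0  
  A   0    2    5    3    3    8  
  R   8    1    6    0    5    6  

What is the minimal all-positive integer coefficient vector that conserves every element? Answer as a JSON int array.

Z: 3·4+6·0+4·0+6·0 = 12 | 6·0+4·3 = 12
G: 3·0+6·4+4·2+6·0 = 32 | 6·0+4·8 = 32
T: 3·0+6·0+4·3+6·0 = 12 | 6·2+4·0 = 12
A: 3·0+6·2+4·5+6·3 = 50 | 6·3+4·8 = 50
R: 3·8+6·1+4·6+6·0 = 54 | 6·5+4·6 = 54
gcd(3,6,4,6,6,4) = 1

Coefficients: [3, 6, 4, 6, 6, 4]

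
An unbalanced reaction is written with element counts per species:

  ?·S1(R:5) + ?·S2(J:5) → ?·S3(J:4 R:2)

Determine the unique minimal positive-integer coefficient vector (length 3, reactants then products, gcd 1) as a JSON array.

Coefficients: [2, 4, 5]

J: 2·0+4·5 = 20 | 5·4 = 20
R: 2·5+4·0 = 10 | 5·2 = 10
gcd(2,4,5) = 1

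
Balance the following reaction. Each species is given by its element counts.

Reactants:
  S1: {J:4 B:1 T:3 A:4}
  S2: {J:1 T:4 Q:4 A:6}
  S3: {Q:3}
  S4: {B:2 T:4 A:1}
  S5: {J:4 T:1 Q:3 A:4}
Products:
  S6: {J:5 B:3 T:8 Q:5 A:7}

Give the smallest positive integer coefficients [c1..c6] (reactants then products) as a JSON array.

J: 5·4+1·1+6·0+5·0+1·4 = 25 | 5·5 = 25
B: 5·1+1·0+6·0+5·2+1·0 = 15 | 5·3 = 15
T: 5·3+1·4+6·0+5·4+1·1 = 40 | 5·8 = 40
Q: 5·0+1·4+6·3+5·0+1·3 = 25 | 5·5 = 25
A: 5·4+1·6+6·0+5·1+1·4 = 35 | 5·7 = 35
gcd(5,1,6,5,1,5) = 1

Coefficients: [5, 1, 6, 5, 1, 5]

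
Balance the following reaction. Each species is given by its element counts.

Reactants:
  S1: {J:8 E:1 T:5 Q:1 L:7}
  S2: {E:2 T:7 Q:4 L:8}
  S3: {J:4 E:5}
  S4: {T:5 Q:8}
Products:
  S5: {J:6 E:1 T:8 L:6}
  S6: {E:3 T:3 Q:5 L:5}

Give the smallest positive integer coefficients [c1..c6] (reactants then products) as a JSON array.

Coefficients: [2, 5, 2, 1, 4, 6]

J: 2·8+5·0+2·4+1·0 = 24 | 4·6+6·0 = 24
E: 2·1+5·2+2·5+1·0 = 22 | 4·1+6·3 = 22
T: 2·5+5·7+2·0+1·5 = 50 | 4·8+6·3 = 50
Q: 2·1+5·4+2·0+1·8 = 30 | 4·0+6·5 = 30
L: 2·7+5·8+2·0+1·0 = 54 | 4·6+6·5 = 54
gcd(2,5,2,1,4,6) = 1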